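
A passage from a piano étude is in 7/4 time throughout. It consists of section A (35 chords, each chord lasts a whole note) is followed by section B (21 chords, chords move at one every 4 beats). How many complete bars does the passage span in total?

A: 35 × 4 = 140 beats = 20 bars.
B: 21 × 4 = 84 beats = 12 bars.
Total: 20 + 12 = 32 bars.

32 bars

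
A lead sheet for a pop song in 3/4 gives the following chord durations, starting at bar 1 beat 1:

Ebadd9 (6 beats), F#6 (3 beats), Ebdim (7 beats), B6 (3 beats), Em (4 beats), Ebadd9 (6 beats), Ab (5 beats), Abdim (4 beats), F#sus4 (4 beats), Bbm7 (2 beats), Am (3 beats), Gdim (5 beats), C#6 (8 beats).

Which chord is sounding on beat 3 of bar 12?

Abdim

Beat 3 of bar 12 is beat (12−1)×3 + 3 = 36 overall.
Running totals: Ebadd9 ends at 6, F#6 ends at 9, Ebdim ends at 16, B6 ends at 19, Em ends at 23, Ebadd9 ends at 29, Ab ends at 34, Abdim ends at 38.
Beat 36 falls within Abdim.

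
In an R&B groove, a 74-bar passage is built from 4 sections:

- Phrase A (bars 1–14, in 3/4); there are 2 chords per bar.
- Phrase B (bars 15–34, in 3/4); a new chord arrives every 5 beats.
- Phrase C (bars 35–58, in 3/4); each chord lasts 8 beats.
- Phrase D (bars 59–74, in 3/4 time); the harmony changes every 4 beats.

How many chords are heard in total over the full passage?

A has 42 beats and chords last 1.5 each, so 28 chords.
B has 60 beats and chords last 5 each, so 12 chords.
C has 72 beats and chords last 8 each, so 9 chords.
D has 48 beats and chords last 4 each, so 12 chords.
Total: 28 + 12 + 9 + 12 = 61.

61 chords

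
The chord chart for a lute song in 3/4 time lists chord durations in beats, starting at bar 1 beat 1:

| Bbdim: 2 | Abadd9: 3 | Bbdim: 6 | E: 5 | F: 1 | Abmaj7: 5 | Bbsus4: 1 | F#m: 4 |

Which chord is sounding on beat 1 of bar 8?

Beat 1 of bar 8 is beat (8−1)×3 + 1 = 22 overall.
Running totals: Bbdim ends at 2, Abadd9 ends at 5, Bbdim ends at 11, E ends at 16, F ends at 17, Abmaj7 ends at 22.
Beat 22 falls within Abmaj7.

Abmaj7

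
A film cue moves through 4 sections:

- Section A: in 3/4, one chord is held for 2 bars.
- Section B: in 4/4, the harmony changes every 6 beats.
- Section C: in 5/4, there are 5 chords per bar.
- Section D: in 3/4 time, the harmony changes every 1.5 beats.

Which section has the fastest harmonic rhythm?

A: 3/6 = 0.5 chords/bar.
B: 4/6 = 2/3 chords/bar.
C: 5/1 = 5 chords/bar.
D: 3/1.5 = 2 chords/bar.
Fastest is C at 5 chords/bar.

Section C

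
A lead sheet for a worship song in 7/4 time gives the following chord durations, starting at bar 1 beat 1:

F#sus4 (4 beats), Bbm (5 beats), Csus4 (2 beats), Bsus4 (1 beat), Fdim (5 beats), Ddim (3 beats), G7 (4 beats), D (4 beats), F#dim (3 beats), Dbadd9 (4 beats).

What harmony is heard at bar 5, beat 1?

F#dim

Beat 1 of bar 5 is beat (5−1)×7 + 1 = 29 overall.
Running totals: F#sus4 ends at 4, Bbm ends at 9, Csus4 ends at 11, Bsus4 ends at 12, Fdim ends at 17, Ddim ends at 20, G7 ends at 24, D ends at 28, F#dim ends at 31.
Beat 29 falls within F#dim.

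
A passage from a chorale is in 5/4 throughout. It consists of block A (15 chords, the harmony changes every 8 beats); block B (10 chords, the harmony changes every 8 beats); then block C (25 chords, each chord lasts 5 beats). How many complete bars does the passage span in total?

A: 15 × 8 = 120 beats = 24 bars.
B: 10 × 8 = 80 beats = 16 bars.
C: 25 × 5 = 125 beats = 25 bars.
Total: 24 + 16 + 25 = 65 bars.

65 bars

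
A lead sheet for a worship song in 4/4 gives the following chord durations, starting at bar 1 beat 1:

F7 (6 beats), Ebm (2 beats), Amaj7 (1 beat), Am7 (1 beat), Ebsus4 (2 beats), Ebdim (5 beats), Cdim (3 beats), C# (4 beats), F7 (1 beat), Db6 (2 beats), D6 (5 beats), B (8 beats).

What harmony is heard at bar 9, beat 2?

B

Beat 2 of bar 9 is beat (9−1)×4 + 2 = 34 overall.
Running totals: F7 ends at 6, Ebm ends at 8, Amaj7 ends at 9, Am7 ends at 10, Ebsus4 ends at 12, Ebdim ends at 17, Cdim ends at 20, C# ends at 24, F7 ends at 25, Db6 ends at 27, D6 ends at 32, B ends at 40.
Beat 34 falls within B.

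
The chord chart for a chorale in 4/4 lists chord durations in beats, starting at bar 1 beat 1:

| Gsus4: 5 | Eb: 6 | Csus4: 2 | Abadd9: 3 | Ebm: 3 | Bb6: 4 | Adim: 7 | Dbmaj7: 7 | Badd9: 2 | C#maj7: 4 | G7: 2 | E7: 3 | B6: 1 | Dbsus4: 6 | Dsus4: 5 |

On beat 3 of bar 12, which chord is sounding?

E7

Beat 3 of bar 12 is beat (12−1)×4 + 3 = 47 overall.
Running totals: Gsus4 ends at 5, Eb ends at 11, Csus4 ends at 13, Abadd9 ends at 16, Ebm ends at 19, Bb6 ends at 23, Adim ends at 30, Dbmaj7 ends at 37, Badd9 ends at 39, C#maj7 ends at 43, G7 ends at 45, E7 ends at 48.
Beat 47 falls within E7.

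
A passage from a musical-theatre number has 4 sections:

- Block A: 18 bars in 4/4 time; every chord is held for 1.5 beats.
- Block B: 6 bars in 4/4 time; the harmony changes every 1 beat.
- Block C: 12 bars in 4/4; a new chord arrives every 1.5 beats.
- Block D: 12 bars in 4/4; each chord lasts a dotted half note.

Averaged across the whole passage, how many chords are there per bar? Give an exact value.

2.5 chords per bar

A: 18 × 4 = 72 beats ÷ 1.5 = 48 chords.
B: 6 × 4 = 24 beats ÷ 1 = 24 chords.
C: 12 × 4 = 48 beats ÷ 1.5 = 32 chords.
D: 12 × 4 = 48 beats ÷ 3 = 16 chords.
Overall: 120 chords over 48 bars → 120/48 = 2.5 chords per bar.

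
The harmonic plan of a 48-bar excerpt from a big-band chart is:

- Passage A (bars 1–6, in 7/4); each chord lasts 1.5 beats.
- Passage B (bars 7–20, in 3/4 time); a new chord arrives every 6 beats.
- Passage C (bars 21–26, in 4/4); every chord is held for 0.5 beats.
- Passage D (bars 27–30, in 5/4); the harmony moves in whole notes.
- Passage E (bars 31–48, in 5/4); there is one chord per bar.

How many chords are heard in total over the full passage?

106 chords

A: 6·7 = 42 beats, 42/1.5 = 28 chords.
B: 14·3 = 42 beats, 42/6 = 7 chords.
C: 6·4 = 24 beats, 24/0.5 = 48 chords.
D: 4·5 = 20 beats, 20/4 = 5 chords.
E: 18·5 = 90 beats, 90/5 = 18 chords.
Total: 28 + 7 + 48 + 5 + 18 = 106.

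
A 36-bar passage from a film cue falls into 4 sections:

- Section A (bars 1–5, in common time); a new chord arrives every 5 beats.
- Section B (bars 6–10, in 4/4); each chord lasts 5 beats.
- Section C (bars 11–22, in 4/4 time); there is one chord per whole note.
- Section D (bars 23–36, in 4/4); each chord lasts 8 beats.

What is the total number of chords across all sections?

A: 5 bars × 4 beats = 20 beats; 5 beats/chord → 4 chords.
B: 5 bars × 4 beats = 20 beats; 5 beats/chord → 4 chords.
C: 12 bars × 4 beats = 48 beats; 4 beats/chord → 12 chords.
D: 14 bars × 4 beats = 56 beats; 8 beats/chord → 7 chords.
Total: 4 + 4 + 12 + 7 = 27.

27 chords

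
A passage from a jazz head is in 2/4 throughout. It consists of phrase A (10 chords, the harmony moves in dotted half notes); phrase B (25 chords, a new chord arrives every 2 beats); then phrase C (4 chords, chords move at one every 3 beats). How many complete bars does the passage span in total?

A: 10 × 3 = 30 beats = 15 bars.
B: 25 × 2 = 50 beats = 25 bars.
C: 4 × 3 = 12 beats = 6 bars.
Total: 15 + 25 + 6 = 46 bars.

46 bars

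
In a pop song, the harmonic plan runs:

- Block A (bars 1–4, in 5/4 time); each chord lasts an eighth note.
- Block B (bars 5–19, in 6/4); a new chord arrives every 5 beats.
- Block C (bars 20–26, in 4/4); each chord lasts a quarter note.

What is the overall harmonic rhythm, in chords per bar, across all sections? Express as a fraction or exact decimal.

43/13 chords per bar

A: 4 bars of 5 beats is 20 beats; at 0.5 beats each that's 40 chords.
B: 15 bars of 6 beats is 90 beats; at 5 beats each that's 18 chords.
C: 7 bars of 4 beats is 28 beats; at 1 beat each that's 28 chords.
Overall: 86 chords over 26 bars → 86/26 = 43/13 chords per bar.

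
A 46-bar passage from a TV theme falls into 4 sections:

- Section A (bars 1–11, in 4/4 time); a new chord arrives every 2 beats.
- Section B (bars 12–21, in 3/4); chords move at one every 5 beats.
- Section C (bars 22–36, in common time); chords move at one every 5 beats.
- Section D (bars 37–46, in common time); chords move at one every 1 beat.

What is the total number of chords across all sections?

80 chords

A has 44 beats and chords last 2 each, so 22 chords.
B has 30 beats and chords last 5 each, so 6 chords.
C has 60 beats and chords last 5 each, so 12 chords.
D has 40 beats and chords last 1 each, so 40 chords.
Total: 22 + 6 + 12 + 40 = 80.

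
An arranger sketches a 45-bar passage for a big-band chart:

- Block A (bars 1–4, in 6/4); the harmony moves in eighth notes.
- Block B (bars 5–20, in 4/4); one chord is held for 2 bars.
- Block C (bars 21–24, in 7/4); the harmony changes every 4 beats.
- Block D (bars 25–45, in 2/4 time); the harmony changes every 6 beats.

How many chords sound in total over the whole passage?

70 chords

A has 24 beats and chords last 0.5 each, so 48 chords.
B has 64 beats and chords last 8 each, so 8 chords.
C has 28 beats and chords last 4 each, so 7 chords.
D has 42 beats and chords last 6 each, so 7 chords.
Total: 48 + 8 + 7 + 7 = 70.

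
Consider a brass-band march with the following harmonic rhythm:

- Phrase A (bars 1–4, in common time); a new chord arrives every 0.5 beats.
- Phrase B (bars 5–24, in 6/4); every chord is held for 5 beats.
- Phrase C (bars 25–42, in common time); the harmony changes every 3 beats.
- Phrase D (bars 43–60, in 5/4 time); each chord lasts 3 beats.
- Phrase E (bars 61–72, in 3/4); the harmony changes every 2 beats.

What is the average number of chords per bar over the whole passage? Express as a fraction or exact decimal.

A: 4 × 4 = 16 beats ÷ 0.5 = 32 chords.
B: 20 × 6 = 120 beats ÷ 5 = 24 chords.
C: 18 × 4 = 72 beats ÷ 3 = 24 chords.
D: 18 × 5 = 90 beats ÷ 3 = 30 chords.
E: 12 × 3 = 36 beats ÷ 2 = 18 chords.
Overall: 128 chords over 72 bars → 128/72 = 16/9 chords per bar.

16/9 chords per bar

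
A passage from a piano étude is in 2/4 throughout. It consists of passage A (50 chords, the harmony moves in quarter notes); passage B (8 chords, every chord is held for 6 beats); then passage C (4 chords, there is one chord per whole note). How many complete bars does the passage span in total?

57 bars

A: 50 × 1 = 50 beats = 25 bars.
B: 8 × 6 = 48 beats = 24 bars.
C: 4 × 4 = 16 beats = 8 bars.
Total: 25 + 24 + 8 = 57 bars.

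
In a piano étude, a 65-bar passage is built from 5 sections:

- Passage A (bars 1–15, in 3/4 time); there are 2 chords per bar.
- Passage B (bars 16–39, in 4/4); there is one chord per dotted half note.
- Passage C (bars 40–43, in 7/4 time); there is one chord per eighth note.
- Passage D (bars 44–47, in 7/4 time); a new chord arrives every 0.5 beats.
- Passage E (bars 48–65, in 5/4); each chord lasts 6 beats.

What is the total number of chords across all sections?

189 chords

A: 15·3 = 45 beats, 45/1.5 = 30 chords.
B: 24·4 = 96 beats, 96/3 = 32 chords.
C: 4·7 = 28 beats, 28/0.5 = 56 chords.
D: 4·7 = 28 beats, 28/0.5 = 56 chords.
E: 18·5 = 90 beats, 90/6 = 15 chords.
Total: 30 + 32 + 56 + 56 + 15 = 189.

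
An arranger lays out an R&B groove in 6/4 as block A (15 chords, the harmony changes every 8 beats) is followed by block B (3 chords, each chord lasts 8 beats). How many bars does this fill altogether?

A: 15 × 8 = 120 beats = 20 bars.
B: 3 × 8 = 24 beats = 4 bars.
Total: 20 + 4 = 24 bars.

24 bars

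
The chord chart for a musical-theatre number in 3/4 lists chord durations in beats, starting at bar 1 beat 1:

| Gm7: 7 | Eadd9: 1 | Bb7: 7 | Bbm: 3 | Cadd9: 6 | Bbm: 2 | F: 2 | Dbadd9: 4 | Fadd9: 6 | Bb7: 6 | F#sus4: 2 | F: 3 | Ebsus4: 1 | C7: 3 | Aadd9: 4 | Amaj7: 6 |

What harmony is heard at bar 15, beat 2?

Beat 2 of bar 15 is beat (15−1)×3 + 2 = 44 overall.
Running totals: Gm7 ends at 7, Eadd9 ends at 8, Bb7 ends at 15, Bbm ends at 18, Cadd9 ends at 24, Bbm ends at 26, F ends at 28, Dbadd9 ends at 32, Fadd9 ends at 38, Bb7 ends at 44.
Beat 44 falls within Bb7.

Bb7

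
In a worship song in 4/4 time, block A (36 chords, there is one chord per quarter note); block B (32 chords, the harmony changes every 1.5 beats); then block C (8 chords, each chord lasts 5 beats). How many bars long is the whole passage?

31 bars

A: 36 × 1 = 36 beats = 9 bars.
B: 32 × 1.5 = 48 beats = 12 bars.
C: 8 × 5 = 40 beats = 10 bars.
Total: 9 + 12 + 10 = 31 bars.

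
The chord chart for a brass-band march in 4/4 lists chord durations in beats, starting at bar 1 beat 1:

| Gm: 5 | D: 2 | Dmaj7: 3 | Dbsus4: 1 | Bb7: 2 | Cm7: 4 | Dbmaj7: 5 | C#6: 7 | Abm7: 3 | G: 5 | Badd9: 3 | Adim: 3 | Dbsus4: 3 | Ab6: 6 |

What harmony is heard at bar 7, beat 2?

Beat 2 of bar 7 is beat (7−1)×4 + 2 = 26 overall.
Running totals: Gm ends at 5, D ends at 7, Dmaj7 ends at 10, Dbsus4 ends at 11, Bb7 ends at 13, Cm7 ends at 17, Dbmaj7 ends at 22, C#6 ends at 29.
Beat 26 falls within C#6.

C#6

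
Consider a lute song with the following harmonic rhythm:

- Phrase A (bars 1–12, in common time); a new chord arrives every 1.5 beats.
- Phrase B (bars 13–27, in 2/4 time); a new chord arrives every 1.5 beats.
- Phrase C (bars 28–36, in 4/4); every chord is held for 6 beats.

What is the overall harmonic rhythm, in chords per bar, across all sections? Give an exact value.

29/18 chords per bar

A: 12 × 4 = 48 beats ÷ 1.5 = 32 chords.
B: 15 × 2 = 30 beats ÷ 1.5 = 20 chords.
C: 9 × 4 = 36 beats ÷ 6 = 6 chords.
Overall: 58 chords over 36 bars → 58/36 = 29/18 chords per bar.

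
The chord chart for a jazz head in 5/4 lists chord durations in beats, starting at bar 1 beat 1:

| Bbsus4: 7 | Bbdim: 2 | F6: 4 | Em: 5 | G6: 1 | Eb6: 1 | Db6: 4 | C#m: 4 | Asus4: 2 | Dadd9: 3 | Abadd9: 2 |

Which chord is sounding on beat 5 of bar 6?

Asus4

Beat 5 of bar 6 is beat (6−1)×5 + 5 = 30 overall.
Running totals: Bbsus4 ends at 7, Bbdim ends at 9, F6 ends at 13, Em ends at 18, G6 ends at 19, Eb6 ends at 20, Db6 ends at 24, C#m ends at 28, Asus4 ends at 30.
Beat 30 falls within Asus4.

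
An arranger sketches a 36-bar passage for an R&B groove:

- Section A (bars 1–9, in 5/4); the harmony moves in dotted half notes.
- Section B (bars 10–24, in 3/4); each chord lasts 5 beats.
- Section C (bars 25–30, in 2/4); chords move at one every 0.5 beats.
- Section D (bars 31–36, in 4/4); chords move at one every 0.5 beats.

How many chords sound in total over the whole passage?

96 chords

A: 9 bars × 5 beats = 45 beats; 3 beats/chord → 15 chords.
B: 15 bars × 3 beats = 45 beats; 5 beats/chord → 9 chords.
C: 6 bars × 2 beats = 12 beats; 0.5 beats/chord → 24 chords.
D: 6 bars × 4 beats = 24 beats; 0.5 beats/chord → 48 chords.
Total: 15 + 9 + 24 + 48 = 96.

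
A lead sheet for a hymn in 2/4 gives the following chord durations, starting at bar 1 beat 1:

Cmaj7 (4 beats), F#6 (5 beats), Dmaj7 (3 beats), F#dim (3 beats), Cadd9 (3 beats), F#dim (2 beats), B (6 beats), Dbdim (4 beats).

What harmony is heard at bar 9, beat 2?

Cadd9

Beat 2 of bar 9 is beat (9−1)×2 + 2 = 18 overall.
Running totals: Cmaj7 ends at 4, F#6 ends at 9, Dmaj7 ends at 12, F#dim ends at 15, Cadd9 ends at 18.
Beat 18 falls within Cadd9.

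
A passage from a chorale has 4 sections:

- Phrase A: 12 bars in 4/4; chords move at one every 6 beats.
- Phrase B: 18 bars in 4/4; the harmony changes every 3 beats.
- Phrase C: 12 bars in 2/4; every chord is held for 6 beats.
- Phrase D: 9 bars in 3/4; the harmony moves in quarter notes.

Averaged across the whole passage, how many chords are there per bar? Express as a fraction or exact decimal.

A: 12 × 4 = 48 beats ÷ 6 = 8 chords.
B: 18 × 4 = 72 beats ÷ 3 = 24 chords.
C: 12 × 2 = 24 beats ÷ 6 = 4 chords.
D: 9 × 3 = 27 beats ÷ 1 = 27 chords.
Overall: 63 chords over 51 bars → 63/51 = 21/17 chords per bar.

21/17 chords per bar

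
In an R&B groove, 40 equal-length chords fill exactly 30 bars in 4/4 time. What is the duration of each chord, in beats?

30 bars × 4 beats/bar = 120 beats total.
120 beats ÷ 40 chords = 3 beats per chord.
(That is a dotted half note.)

3 beats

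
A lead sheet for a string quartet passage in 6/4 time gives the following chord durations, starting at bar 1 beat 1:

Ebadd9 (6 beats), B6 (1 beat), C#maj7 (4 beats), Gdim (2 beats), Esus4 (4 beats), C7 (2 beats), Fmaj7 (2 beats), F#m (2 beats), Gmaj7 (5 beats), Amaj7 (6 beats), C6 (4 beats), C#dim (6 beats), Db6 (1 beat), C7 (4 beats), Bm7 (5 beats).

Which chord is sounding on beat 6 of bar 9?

Beat 6 of bar 9 is beat (9−1)×6 + 6 = 54 overall.
Running totals: Ebadd9 ends at 6, B6 ends at 7, C#maj7 ends at 11, Gdim ends at 13, Esus4 ends at 17, C7 ends at 19, Fmaj7 ends at 21, F#m ends at 23, Gmaj7 ends at 28, Amaj7 ends at 34, C6 ends at 38, C#dim ends at 44, Db6 ends at 45, C7 ends at 49, Bm7 ends at 54.
Beat 54 falls within Bm7.

Bm7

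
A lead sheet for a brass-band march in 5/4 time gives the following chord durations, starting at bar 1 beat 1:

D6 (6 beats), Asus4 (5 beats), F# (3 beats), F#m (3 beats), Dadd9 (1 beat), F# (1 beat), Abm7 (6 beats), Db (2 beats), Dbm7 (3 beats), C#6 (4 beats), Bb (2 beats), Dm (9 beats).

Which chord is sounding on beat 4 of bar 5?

Beat 4 of bar 5 is beat (5−1)×5 + 4 = 24 overall.
Running totals: D6 ends at 6, Asus4 ends at 11, F# ends at 14, F#m ends at 17, Dadd9 ends at 18, F# ends at 19, Abm7 ends at 25.
Beat 24 falls within Abm7.

Abm7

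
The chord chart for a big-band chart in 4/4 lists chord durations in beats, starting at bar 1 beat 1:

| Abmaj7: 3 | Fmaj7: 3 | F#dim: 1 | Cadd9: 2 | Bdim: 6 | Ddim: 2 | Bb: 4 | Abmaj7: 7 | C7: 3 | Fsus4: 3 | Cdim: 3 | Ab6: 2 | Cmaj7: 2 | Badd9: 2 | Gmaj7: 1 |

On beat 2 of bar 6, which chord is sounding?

Beat 2 of bar 6 is beat (6−1)×4 + 2 = 22 overall.
Running totals: Abmaj7 ends at 3, Fmaj7 ends at 6, F#dim ends at 7, Cadd9 ends at 9, Bdim ends at 15, Ddim ends at 17, Bb ends at 21, Abmaj7 ends at 28.
Beat 22 falls within Abmaj7.

Abmaj7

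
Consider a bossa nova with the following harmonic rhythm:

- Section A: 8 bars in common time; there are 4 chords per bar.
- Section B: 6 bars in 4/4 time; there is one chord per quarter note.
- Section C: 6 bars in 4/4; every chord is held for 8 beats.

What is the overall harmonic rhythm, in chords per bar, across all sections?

2.95 chords per bar

A: 8 bars of 4 beats is 32 beats; at 1 beat each that's 32 chords.
B: 6 bars of 4 beats is 24 beats; at 1 beat each that's 24 chords.
C: 6 bars of 4 beats is 24 beats; at 8 beats each that's 3 chords.
Overall: 59 chords over 20 bars → 59/20 = 2.95 chords per bar.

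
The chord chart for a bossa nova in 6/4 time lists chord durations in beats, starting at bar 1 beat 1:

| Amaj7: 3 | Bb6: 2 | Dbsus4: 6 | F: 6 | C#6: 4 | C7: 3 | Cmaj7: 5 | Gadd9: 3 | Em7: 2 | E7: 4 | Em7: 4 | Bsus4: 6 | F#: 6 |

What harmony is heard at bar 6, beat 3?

Beat 3 of bar 6 is beat (6−1)×6 + 3 = 33 overall.
Running totals: Amaj7 ends at 3, Bb6 ends at 5, Dbsus4 ends at 11, F ends at 17, C#6 ends at 21, C7 ends at 24, Cmaj7 ends at 29, Gadd9 ends at 32, Em7 ends at 34.
Beat 33 falls within Em7.

Em7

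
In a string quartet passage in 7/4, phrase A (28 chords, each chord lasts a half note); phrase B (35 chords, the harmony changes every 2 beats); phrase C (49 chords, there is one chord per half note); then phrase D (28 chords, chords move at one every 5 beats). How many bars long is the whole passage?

52 bars

A: 28 × 2 = 56 beats = 8 bars.
B: 35 × 2 = 70 beats = 10 bars.
C: 49 × 2 = 98 beats = 14 bars.
D: 28 × 5 = 140 beats = 20 bars.
Total: 8 + 10 + 14 + 20 = 52 bars.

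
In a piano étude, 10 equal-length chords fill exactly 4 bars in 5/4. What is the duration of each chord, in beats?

2 beats

4 bars × 5 beats/bar = 20 beats total.
20 beats ÷ 10 chords = 2 beats per chord.
(That is a half note.)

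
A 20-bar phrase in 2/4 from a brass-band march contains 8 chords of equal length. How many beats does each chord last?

20 bars × 2 beats/bar = 40 beats total.
40 beats ÷ 8 chords = 5 beats per chord.

5 beats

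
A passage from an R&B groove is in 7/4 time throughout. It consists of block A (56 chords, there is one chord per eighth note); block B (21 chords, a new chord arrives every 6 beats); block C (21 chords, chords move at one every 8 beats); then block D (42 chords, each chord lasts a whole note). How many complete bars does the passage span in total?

70 bars

A: 56 × 0.5 = 28 beats = 4 bars.
B: 21 × 6 = 126 beats = 18 bars.
C: 21 × 8 = 168 beats = 24 bars.
D: 42 × 4 = 168 beats = 24 bars.
Total: 4 + 18 + 24 + 24 = 70 bars.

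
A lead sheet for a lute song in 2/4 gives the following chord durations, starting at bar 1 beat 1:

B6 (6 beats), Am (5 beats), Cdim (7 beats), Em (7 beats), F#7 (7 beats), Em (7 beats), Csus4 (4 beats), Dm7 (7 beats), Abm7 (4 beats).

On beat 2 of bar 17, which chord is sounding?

Beat 2 of bar 17 is beat (17−1)×2 + 2 = 34 overall.
Running totals: B6 ends at 6, Am ends at 11, Cdim ends at 18, Em ends at 25, F#7 ends at 32, Em ends at 39.
Beat 34 falls within Em.

Em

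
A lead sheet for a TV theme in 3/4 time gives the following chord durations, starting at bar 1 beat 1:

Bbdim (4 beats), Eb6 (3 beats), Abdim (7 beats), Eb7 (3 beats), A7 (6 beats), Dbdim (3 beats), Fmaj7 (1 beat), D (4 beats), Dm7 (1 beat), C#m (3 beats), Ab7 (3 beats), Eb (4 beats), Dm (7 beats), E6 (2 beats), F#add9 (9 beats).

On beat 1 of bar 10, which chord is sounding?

D

Beat 1 of bar 10 is beat (10−1)×3 + 1 = 28 overall.
Running totals: Bbdim ends at 4, Eb6 ends at 7, Abdim ends at 14, Eb7 ends at 17, A7 ends at 23, Dbdim ends at 26, Fmaj7 ends at 27, D ends at 31.
Beat 28 falls within D.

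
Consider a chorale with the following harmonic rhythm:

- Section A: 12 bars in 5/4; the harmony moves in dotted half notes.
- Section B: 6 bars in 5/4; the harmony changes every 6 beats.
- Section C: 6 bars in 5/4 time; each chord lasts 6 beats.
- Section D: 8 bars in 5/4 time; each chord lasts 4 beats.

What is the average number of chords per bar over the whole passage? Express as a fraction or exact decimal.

1.25 chords per bar

A: 12 × 5 = 60 beats ÷ 3 = 20 chords.
B: 6 × 5 = 30 beats ÷ 6 = 5 chords.
C: 6 × 5 = 30 beats ÷ 6 = 5 chords.
D: 8 × 5 = 40 beats ÷ 4 = 10 chords.
Overall: 40 chords over 32 bars → 40/32 = 1.25 chords per bar.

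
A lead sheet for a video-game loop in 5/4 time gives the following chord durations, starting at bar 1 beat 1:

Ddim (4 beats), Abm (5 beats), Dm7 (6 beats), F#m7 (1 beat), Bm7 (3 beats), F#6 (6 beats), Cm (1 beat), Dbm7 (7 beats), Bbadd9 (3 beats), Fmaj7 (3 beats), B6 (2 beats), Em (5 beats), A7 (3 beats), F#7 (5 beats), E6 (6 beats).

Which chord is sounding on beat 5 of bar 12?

E6

Beat 5 of bar 12 is beat (12−1)×5 + 5 = 60 overall.
Running totals: Ddim ends at 4, Abm ends at 9, Dm7 ends at 15, F#m7 ends at 16, Bm7 ends at 19, F#6 ends at 25, Cm ends at 26, Dbm7 ends at 33, Bbadd9 ends at 36, Fmaj7 ends at 39, B6 ends at 41, Em ends at 46, A7 ends at 49, F#7 ends at 54, E6 ends at 60.
Beat 60 falls within E6.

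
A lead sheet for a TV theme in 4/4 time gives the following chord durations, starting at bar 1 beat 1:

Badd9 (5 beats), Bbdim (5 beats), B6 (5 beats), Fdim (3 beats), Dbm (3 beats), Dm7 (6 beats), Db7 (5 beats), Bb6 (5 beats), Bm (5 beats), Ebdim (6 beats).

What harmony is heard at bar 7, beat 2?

Dm7

Beat 2 of bar 7 is beat (7−1)×4 + 2 = 26 overall.
Running totals: Badd9 ends at 5, Bbdim ends at 10, B6 ends at 15, Fdim ends at 18, Dbm ends at 21, Dm7 ends at 27.
Beat 26 falls within Dm7.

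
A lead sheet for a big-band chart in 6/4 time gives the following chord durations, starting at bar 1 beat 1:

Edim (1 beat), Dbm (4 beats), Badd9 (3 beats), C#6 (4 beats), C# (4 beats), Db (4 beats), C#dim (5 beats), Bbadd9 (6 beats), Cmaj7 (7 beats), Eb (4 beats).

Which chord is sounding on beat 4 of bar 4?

C#dim

Beat 4 of bar 4 is beat (4−1)×6 + 4 = 22 overall.
Running totals: Edim ends at 1, Dbm ends at 5, Badd9 ends at 8, C#6 ends at 12, C# ends at 16, Db ends at 20, C#dim ends at 25.
Beat 22 falls within C#dim.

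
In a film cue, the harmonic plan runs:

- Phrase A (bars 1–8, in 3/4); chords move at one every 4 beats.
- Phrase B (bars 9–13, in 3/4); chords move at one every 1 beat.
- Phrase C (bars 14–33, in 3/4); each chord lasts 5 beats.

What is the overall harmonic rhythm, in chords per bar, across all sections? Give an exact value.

A: 8 bars of 3 beats is 24 beats; at 4 beats each that's 6 chords.
B: 5 bars of 3 beats is 15 beats; at 1 beat each that's 15 chords.
C: 20 bars of 3 beats is 60 beats; at 5 beats each that's 12 chords.
Overall: 33 chords over 33 bars → 33/33 = 1 chords per bar.

1 chords per bar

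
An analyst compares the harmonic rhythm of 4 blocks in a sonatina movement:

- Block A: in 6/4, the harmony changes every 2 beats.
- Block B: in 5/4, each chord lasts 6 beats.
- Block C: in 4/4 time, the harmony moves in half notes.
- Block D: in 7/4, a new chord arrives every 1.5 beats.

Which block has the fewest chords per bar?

Block B

A: each chord is 2 beats in 6/4, so 3 per bar.
B: each chord is 6 beats in 5/4, so 5/6 per bar.
C: each chord is 2 beats in 4/4, so 2 per bar.
D: each chord is 1.5 beats in 7/4, so 14/3 per bar.
Slowest is B at 5/6 chords/bar.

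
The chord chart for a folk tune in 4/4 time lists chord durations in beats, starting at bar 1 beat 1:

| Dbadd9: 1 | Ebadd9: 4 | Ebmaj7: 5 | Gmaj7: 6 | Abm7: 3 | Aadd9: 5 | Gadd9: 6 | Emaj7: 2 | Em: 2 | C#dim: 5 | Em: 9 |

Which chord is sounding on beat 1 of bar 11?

Beat 1 of bar 11 is beat (11−1)×4 + 1 = 41 overall.
Running totals: Dbadd9 ends at 1, Ebadd9 ends at 5, Ebmaj7 ends at 10, Gmaj7 ends at 16, Abm7 ends at 19, Aadd9 ends at 24, Gadd9 ends at 30, Emaj7 ends at 32, Em ends at 34, C#dim ends at 39, Em ends at 48.
Beat 41 falls within Em.

Em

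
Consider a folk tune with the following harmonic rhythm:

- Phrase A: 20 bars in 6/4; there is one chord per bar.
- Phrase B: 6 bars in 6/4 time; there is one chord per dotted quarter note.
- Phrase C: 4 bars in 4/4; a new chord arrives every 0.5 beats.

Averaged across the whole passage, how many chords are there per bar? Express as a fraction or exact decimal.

38/15 chords per bar

A: 20 bars of 6 beats is 120 beats; at 6 beats each that's 20 chords.
B: 6 bars of 6 beats is 36 beats; at 1.5 beats each that's 24 chords.
C: 4 bars of 4 beats is 16 beats; at 0.5 beats each that's 32 chords.
Overall: 76 chords over 30 bars → 76/30 = 38/15 chords per bar.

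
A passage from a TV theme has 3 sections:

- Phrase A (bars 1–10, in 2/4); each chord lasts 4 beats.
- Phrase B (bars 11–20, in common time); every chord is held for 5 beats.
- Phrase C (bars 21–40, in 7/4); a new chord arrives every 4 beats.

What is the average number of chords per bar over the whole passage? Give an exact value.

A: 10 × 2 = 20 beats ÷ 4 = 5 chords.
B: 10 × 4 = 40 beats ÷ 5 = 8 chords.
C: 20 × 7 = 140 beats ÷ 4 = 35 chords.
Overall: 48 chords over 40 bars → 48/40 = 1.2 chords per bar.

1.2 chords per bar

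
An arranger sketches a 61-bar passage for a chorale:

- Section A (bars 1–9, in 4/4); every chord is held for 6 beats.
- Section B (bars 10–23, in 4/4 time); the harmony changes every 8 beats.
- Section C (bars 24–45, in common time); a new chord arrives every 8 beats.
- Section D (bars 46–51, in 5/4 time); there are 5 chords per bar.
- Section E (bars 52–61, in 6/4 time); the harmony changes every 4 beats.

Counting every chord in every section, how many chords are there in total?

69 chords

A: 9·4 = 36 beats, 36/6 = 6 chords.
B: 14·4 = 56 beats, 56/8 = 7 chords.
C: 22·4 = 88 beats, 88/8 = 11 chords.
D: 6·5 = 30 beats, 30/1 = 30 chords.
E: 10·6 = 60 beats, 60/4 = 15 chords.
Total: 6 + 7 + 11 + 30 + 15 = 69.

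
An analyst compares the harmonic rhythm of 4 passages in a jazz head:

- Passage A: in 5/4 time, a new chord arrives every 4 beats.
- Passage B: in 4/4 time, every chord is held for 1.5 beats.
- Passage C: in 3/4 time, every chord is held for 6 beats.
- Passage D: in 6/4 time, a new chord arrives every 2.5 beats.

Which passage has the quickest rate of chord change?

Passage B

A: 5/4 = 1.25 chords/bar.
B: 4/1.5 = 8/3 chords/bar.
C: 3/6 = 0.5 chords/bar.
D: 6/2.5 = 2.4 chords/bar.
Fastest is B at 8/3 chords/bar.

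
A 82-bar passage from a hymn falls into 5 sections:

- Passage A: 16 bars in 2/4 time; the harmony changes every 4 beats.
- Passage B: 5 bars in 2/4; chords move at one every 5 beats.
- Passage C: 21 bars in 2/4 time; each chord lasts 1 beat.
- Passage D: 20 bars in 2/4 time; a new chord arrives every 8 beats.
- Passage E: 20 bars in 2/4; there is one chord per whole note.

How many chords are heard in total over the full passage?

A: 16 bars × 2 beats = 32 beats; 4 beats/chord → 8 chords.
B: 5 bars × 2 beats = 10 beats; 5 beats/chord → 2 chords.
C: 21 bars × 2 beats = 42 beats; 1 beat/chord → 42 chords.
D: 20 bars × 2 beats = 40 beats; 8 beats/chord → 5 chords.
E: 20 bars × 2 beats = 40 beats; 4 beats/chord → 10 chords.
Total: 8 + 2 + 42 + 5 + 10 = 67.

67 chords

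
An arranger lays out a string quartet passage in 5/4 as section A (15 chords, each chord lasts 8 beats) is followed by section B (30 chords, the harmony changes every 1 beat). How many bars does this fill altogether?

30 bars

A: 15 × 8 = 120 beats = 24 bars.
B: 30 × 1 = 30 beats = 6 bars.
Total: 24 + 6 = 30 bars.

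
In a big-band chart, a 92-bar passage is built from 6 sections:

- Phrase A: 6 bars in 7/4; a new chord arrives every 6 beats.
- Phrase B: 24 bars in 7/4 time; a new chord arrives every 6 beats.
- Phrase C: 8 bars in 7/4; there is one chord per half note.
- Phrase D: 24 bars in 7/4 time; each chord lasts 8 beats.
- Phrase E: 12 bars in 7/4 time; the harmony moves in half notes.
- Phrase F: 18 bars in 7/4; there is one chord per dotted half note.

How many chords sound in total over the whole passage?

A: 6·7 = 42 beats, 42/6 = 7 chords.
B: 24·7 = 168 beats, 168/6 = 28 chords.
C: 8·7 = 56 beats, 56/2 = 28 chords.
D: 24·7 = 168 beats, 168/8 = 21 chords.
E: 12·7 = 84 beats, 84/2 = 42 chords.
F: 18·7 = 126 beats, 126/3 = 42 chords.
Total: 7 + 28 + 28 + 21 + 42 + 42 = 168.

168 chords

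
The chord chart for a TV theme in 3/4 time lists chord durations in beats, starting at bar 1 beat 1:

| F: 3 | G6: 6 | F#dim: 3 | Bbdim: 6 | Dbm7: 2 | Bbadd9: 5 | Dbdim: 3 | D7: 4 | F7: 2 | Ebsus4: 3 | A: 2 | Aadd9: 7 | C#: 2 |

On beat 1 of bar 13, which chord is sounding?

Ebsus4

Beat 1 of bar 13 is beat (13−1)×3 + 1 = 37 overall.
Running totals: F ends at 3, G6 ends at 9, F#dim ends at 12, Bbdim ends at 18, Dbm7 ends at 20, Bbadd9 ends at 25, Dbdim ends at 28, D7 ends at 32, F7 ends at 34, Ebsus4 ends at 37.
Beat 37 falls within Ebsus4.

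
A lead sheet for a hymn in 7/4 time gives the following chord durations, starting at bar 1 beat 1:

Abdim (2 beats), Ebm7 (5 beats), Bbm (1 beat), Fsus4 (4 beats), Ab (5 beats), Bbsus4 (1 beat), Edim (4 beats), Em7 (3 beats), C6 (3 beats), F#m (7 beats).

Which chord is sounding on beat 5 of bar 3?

Beat 5 of bar 3 is beat (3−1)×7 + 5 = 19 overall.
Running totals: Abdim ends at 2, Ebm7 ends at 7, Bbm ends at 8, Fsus4 ends at 12, Ab ends at 17, Bbsus4 ends at 18, Edim ends at 22.
Beat 19 falls within Edim.

Edim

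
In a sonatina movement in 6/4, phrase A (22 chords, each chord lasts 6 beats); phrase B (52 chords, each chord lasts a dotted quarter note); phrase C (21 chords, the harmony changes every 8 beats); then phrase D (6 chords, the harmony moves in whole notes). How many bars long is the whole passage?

67 bars

A: 22 × 6 = 132 beats = 22 bars.
B: 52 × 1.5 = 78 beats = 13 bars.
C: 21 × 8 = 168 beats = 28 bars.
D: 6 × 4 = 24 beats = 4 bars.
Total: 22 + 13 + 28 + 4 = 67 bars.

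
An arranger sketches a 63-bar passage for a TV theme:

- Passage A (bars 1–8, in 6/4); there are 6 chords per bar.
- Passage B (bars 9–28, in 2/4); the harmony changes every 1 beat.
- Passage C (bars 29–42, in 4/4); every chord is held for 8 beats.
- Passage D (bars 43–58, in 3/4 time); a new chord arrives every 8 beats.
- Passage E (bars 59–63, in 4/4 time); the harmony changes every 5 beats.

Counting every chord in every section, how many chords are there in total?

105 chords

A: 8·6 = 48 beats, 48/1 = 48 chords.
B: 20·2 = 40 beats, 40/1 = 40 chords.
C: 14·4 = 56 beats, 56/8 = 7 chords.
D: 16·3 = 48 beats, 48/8 = 6 chords.
E: 5·4 = 20 beats, 20/5 = 4 chords.
Total: 48 + 40 + 7 + 6 + 4 = 105.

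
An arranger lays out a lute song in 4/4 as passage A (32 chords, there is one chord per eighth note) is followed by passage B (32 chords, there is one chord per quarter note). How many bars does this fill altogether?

12 bars

A: 32 × 0.5 = 16 beats = 4 bars.
B: 32 × 1 = 32 beats = 8 bars.
Total: 4 + 8 = 12 bars.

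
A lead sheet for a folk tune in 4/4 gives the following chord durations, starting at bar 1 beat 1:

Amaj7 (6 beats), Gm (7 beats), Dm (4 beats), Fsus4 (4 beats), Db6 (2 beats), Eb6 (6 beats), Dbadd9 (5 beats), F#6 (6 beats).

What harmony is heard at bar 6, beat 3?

Db6

Beat 3 of bar 6 is beat (6−1)×4 + 3 = 23 overall.
Running totals: Amaj7 ends at 6, Gm ends at 13, Dm ends at 17, Fsus4 ends at 21, Db6 ends at 23.
Beat 23 falls within Db6.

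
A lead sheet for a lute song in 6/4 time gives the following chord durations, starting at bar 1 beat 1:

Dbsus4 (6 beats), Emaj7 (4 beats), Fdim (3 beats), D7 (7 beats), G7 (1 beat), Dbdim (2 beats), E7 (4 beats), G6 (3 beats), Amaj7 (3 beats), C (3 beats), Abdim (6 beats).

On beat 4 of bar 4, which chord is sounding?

Beat 4 of bar 4 is beat (4−1)×6 + 4 = 22 overall.
Running totals: Dbsus4 ends at 6, Emaj7 ends at 10, Fdim ends at 13, D7 ends at 20, G7 ends at 21, Dbdim ends at 23.
Beat 22 falls within Dbdim.

Dbdim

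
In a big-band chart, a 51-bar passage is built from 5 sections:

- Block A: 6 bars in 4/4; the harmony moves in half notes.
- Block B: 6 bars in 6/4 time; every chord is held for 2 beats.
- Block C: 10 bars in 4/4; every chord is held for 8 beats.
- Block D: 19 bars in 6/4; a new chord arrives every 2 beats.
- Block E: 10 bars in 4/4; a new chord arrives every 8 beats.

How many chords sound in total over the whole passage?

97 chords

A: 6·4 = 24 beats, 24/2 = 12 chords.
B: 6·6 = 36 beats, 36/2 = 18 chords.
C: 10·4 = 40 beats, 40/8 = 5 chords.
D: 19·6 = 114 beats, 114/2 = 57 chords.
E: 10·4 = 40 beats, 40/8 = 5 chords.
Total: 12 + 18 + 5 + 57 + 5 = 97.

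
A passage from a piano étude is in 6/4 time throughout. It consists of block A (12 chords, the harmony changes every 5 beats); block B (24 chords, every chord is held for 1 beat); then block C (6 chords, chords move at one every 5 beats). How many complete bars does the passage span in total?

19 bars

A: 12 × 5 = 60 beats = 10 bars.
B: 24 × 1 = 24 beats = 4 bars.
C: 6 × 5 = 30 beats = 5 bars.
Total: 10 + 4 + 5 = 19 bars.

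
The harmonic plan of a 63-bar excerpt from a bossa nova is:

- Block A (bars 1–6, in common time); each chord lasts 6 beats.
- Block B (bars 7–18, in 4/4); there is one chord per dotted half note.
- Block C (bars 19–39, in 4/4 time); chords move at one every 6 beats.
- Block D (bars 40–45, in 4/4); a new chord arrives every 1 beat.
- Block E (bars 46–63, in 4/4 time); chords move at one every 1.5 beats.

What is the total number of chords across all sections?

A has 24 beats and chords last 6 each, so 4 chords.
B has 48 beats and chords last 3 each, so 16 chords.
C has 84 beats and chords last 6 each, so 14 chords.
D has 24 beats and chords last 1 each, so 24 chords.
E has 72 beats and chords last 1.5 each, so 48 chords.
Total: 4 + 16 + 14 + 24 + 48 = 106.

106 chords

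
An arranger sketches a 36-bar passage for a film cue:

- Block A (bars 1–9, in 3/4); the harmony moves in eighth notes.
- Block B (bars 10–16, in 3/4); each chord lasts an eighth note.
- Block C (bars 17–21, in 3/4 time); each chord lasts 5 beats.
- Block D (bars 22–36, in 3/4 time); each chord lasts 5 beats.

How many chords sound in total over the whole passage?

108 chords

A: 9·3 = 27 beats, 27/0.5 = 54 chords.
B: 7·3 = 21 beats, 21/0.5 = 42 chords.
C: 5·3 = 15 beats, 15/5 = 3 chords.
D: 15·3 = 45 beats, 45/5 = 9 chords.
Total: 54 + 42 + 3 + 9 = 108.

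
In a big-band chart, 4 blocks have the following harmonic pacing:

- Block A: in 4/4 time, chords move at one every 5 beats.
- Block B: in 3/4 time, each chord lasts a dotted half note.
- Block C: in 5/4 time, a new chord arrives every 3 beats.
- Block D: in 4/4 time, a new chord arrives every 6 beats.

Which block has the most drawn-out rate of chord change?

A: 4/5 = 0.8 chords/bar.
B: 3/3 = 1 chord/bar.
C: 5/3 = 5/3 chords/bar.
D: 4/6 = 2/3 chords/bar.
Slowest is D at 2/3 chords/bar.

Block D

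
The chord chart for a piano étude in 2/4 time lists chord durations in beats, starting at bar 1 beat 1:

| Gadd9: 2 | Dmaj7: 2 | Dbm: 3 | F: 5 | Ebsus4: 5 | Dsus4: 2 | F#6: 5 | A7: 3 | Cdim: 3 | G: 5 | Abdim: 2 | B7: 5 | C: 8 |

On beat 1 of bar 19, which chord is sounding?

Abdim

Beat 1 of bar 19 is beat (19−1)×2 + 1 = 37 overall.
Running totals: Gadd9 ends at 2, Dmaj7 ends at 4, Dbm ends at 7, F ends at 12, Ebsus4 ends at 17, Dsus4 ends at 19, F#6 ends at 24, A7 ends at 27, Cdim ends at 30, G ends at 35, Abdim ends at 37.
Beat 37 falls within Abdim.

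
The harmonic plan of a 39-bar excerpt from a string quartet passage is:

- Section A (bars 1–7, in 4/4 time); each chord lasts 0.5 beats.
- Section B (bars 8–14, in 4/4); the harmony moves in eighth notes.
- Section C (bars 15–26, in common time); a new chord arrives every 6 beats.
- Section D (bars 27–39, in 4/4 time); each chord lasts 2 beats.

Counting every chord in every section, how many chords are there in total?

A: 7·4 = 28 beats, 28/0.5 = 56 chords.
B: 7·4 = 28 beats, 28/0.5 = 56 chords.
C: 12·4 = 48 beats, 48/6 = 8 chords.
D: 13·4 = 52 beats, 52/2 = 26 chords.
Total: 56 + 56 + 8 + 26 = 146.

146 chords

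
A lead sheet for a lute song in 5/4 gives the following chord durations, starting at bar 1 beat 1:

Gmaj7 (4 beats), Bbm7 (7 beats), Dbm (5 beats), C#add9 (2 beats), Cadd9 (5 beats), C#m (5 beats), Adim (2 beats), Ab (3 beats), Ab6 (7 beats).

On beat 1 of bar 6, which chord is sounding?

Beat 1 of bar 6 is beat (6−1)×5 + 1 = 26 overall.
Running totals: Gmaj7 ends at 4, Bbm7 ends at 11, Dbm ends at 16, C#add9 ends at 18, Cadd9 ends at 23, C#m ends at 28.
Beat 26 falls within C#m.

C#m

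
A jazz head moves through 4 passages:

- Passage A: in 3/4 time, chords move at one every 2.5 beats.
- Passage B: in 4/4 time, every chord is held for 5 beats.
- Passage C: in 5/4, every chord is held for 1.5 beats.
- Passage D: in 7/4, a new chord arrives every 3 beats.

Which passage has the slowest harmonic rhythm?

A: each chord is 2.5 beats in 3/4, so 1.2 per bar.
B: each chord is 5 beats in 4/4, so 0.8 per bar.
C: each chord is 1.5 beats in 5/4, so 10/3 per bar.
D: each chord is 3 beats in 7/4, so 7/3 per bar.
Slowest is B at 0.8 chords/bar.

Passage B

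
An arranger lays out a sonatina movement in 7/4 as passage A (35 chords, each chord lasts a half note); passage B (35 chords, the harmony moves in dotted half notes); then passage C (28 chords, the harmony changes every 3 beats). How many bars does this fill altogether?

A: 35 × 2 = 70 beats = 10 bars.
B: 35 × 3 = 105 beats = 15 bars.
C: 28 × 3 = 84 beats = 12 bars.
Total: 10 + 15 + 12 = 37 bars.

37 bars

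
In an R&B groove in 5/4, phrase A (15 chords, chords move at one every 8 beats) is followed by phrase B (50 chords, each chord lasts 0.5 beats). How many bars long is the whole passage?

29 bars

A: 15 × 8 = 120 beats = 24 bars.
B: 50 × 0.5 = 25 beats = 5 bars.
Total: 24 + 5 = 29 bars.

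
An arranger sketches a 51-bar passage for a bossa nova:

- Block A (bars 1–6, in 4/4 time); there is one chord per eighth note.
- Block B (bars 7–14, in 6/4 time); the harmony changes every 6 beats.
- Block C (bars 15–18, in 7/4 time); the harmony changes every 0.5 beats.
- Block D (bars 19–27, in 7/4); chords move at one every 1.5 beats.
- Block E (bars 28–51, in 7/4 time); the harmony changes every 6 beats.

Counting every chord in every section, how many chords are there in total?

182 chords

A has 24 beats and chords last 0.5 each, so 48 chords.
B has 48 beats and chords last 6 each, so 8 chords.
C has 28 beats and chords last 0.5 each, so 56 chords.
D has 63 beats and chords last 1.5 each, so 42 chords.
E has 168 beats and chords last 6 each, so 28 chords.
Total: 48 + 8 + 56 + 42 + 28 = 182.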